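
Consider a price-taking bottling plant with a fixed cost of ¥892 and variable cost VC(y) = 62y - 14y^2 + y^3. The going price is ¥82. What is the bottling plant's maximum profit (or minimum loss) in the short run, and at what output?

Profit = -¥292 at y = 10

AVC = 62 - 14y + y^2; min AVC = ¥13 at y = 7. Since P = ¥82 ≥ min AVC, the firm produces.
With MC = 62 - 28y + 3y^2, P = MC on the upward-sloping part at y* = 10.
TR = 82·10 = 820. TC = 892 + 220 = 1112. Profit = 820 − 1112 = -¥292.
Shutting down would mean losing the fixed cost of ¥892, so operating at a loss of ¥292 is better by ¥600.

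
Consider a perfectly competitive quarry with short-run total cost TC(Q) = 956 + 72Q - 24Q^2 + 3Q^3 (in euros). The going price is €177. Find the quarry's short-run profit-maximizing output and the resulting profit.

Profit = -€74 at Q = 7

AVC = 72 - 24Q + 3Q^2 has its minimum €24 at Q = 4; price €177 clears that bar, so the firm operates.
With MC = 72 - 48Q + 9Q^2, P = MC on the upward-sloping part at Q* = 7.
TR = 177·7 = 1239. TC = 956 + 357 = 1313. Profit = 1239 − 1313 = -€74.
That loss of €74 beats the €956 the firm would lose by shutting down; producing recovers €882 of fixed cost.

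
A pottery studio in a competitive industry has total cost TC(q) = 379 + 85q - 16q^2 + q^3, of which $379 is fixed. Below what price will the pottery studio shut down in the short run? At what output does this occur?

Short-run supply begins at min AVC. From VC = 85q - 16q^2 + q^3, AVC = 85 - 16q + q^2.
At the minimum of AVC, MC = AVC. MC = 85 - 32q + 3q^2; setting MC = AVC gives 2q^2 - 16q = 0, so q = 8. min AVC = 21.
For P < $21 the firm produces nothing.

$21 per unit, at q = 8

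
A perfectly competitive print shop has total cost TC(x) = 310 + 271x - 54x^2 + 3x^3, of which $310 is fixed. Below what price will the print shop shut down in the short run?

The shutdown price is the minimum of AVC. VC = 271x - 54x^2 + 3x^3, so AVC = 271 - 54x + 3x^2.
dAVC/dx = -54 + 6x = 0 gives x = 9. min AVC = 271 - 54·9 + 3·9^2 = 28.
So the shutdown price is $28.

$28 per unit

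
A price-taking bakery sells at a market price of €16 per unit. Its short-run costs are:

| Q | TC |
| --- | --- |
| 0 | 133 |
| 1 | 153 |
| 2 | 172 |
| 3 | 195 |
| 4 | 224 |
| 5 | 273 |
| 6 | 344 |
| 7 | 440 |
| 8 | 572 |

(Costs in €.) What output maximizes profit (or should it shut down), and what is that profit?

Q = 0 (shut down); profit = -€133

Profit at each row (π = 16Q − TC): Q=0: -133; Q=1: -137; Q=2: -140; Q=3: -147; Q=4: -160; Q=5: -193; Q=6: -248; Q=7: -328; Q=8: -444.
Profit is highest at Q = 0. Equivalently, the lowest AVC in the table is 39/2 ≈ €19.50 at Q = 2, and P = €16 falls below it — price never covers variable cost, so the firm shuts down and loses only its fixed cost.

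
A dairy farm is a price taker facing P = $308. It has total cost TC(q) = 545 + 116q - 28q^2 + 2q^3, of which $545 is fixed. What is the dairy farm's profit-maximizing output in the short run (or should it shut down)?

From TC, MC = TC'(q) = 116 - 56q + 6q^2 and AVC = VC/q = 116 - 28q + 2q^2.
The AVC parabola has its vertex at q = 28/4 = 7, where AVC = 116 - 28·7 + 2·7^2 = $18.
Because $308 ≥ $18, revenue can cover variable cost; the firm operates.
Set P = MC: 308 = 116 - 56q + 6q^2 → -192 - 56q + 6q^2 = 0. The roots are q = -8/3 and q = 12; the profit-maximizing output is on the rising part of MC, so q* = 12.
Check: AVC at q = 12 is $68 ≤ P, so revenue covers variable cost.
Profit = P·q − TC = 308·12 − 1361 = $2335.

Produce at q = 12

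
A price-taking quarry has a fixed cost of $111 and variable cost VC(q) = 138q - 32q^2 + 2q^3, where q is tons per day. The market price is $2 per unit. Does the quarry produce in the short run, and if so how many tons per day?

Shut down

From TC, MC = TC'(q) = 138 - 64q + 6q^2 and AVC = VC/q = 138 - 32q + 2q^2.
AVC is minimized where dAVC/dq = -32 + 4q = 0, at q = 8; min AVC = 138 - 32·8 + 2·8^2 = $10.
P = $2 lies below min AVC = $10; no output level covers variable cost.
Shutting down limits the loss to fixed cost, $111.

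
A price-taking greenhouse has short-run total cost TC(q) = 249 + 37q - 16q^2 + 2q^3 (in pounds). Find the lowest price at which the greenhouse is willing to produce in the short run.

£5 per unit

The firm shuts down when price falls below the minimum of average variable cost. AVC = VC/q = 37 - 16q + 2q^2.
At the minimum of AVC, MC = AVC. MC = 37 - 32q + 6q^2; setting MC = AVC gives 4q^2 - 16q = 0, so q = 4. min AVC = 5.
For P < £5 the firm produces nothing.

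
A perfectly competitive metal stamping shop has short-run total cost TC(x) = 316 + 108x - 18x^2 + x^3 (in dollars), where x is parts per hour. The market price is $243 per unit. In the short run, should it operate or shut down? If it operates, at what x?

Strip out fixed cost: VC = 108x - 18x^2 + x^3. Then AVC = 108 - 18x + x^2 and MC = 108 - 36x + 3x^2.
AVC hits its minimum where MC = AVC, at x = 9, giving min AVC = 108 - 18·9 + 9^2 = $27.
Because $243 ≥ $27, revenue can cover variable cost; the firm operates.
Solving P = MC: -135 - 36x + 3x^2 = 0 ⇒ x = -3 or 15. On the upward-sloping branch, x* = 15.
Check: AVC at x = 15 is $63 ≤ P, so revenue covers variable cost.
Profit = P·x − TC = 243·15 − 1261 = $2384.

Produce at x = 15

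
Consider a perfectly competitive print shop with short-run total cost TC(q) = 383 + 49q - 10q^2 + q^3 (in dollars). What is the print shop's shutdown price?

$24 per unit

The shutdown price is the minimum of AVC. VC = 49q - 10q^2 + q^3, so AVC = 49 - 10q + q^2.
At the minimum of AVC, MC = AVC. MC = 49 - 20q + 3q^2; setting MC = AVC gives 2q^2 - 10q = 0, so q = 5. min AVC = 24.
The firm shuts down for any P below $24.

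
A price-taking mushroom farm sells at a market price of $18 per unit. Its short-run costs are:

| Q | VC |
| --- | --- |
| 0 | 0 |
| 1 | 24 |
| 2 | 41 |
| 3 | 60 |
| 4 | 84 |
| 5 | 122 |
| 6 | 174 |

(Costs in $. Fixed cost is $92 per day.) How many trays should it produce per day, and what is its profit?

Q = 0 (shut down); profit = -$92

Compute π = P·Q − TC at each output: Q=0: -92; Q=1: -98; Q=2: -97; Q=3: -98; Q=4: -104; Q=5: -124; Q=6: -158.
Profit is highest at Q = 0. Equivalently, the lowest AVC in the table is 60/3 ≈ $20 at Q = 3, and P = $18 falls below it — price never covers variable cost, so the firm shuts down and loses only its fixed cost.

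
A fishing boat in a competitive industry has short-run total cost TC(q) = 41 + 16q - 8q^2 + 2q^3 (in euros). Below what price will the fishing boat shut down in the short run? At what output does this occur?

Short-run supply begins at min AVC. From VC = 16q - 8q^2 + 2q^3, AVC = 16 - 8q + 2q^2.
At the minimum of AVC, MC = AVC. MC = 16 - 16q + 6q^2; setting MC = AVC gives 4q^2 - 8q = 0, so q = 2. min AVC = 8.
The firm shuts down for any P below €8.

€8 per unit, at q = 2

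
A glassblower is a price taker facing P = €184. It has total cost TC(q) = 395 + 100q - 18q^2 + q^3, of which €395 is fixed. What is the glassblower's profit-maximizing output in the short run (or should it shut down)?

Produce at q = 14

From TC, MC = TC'(q) = 100 - 36q + 3q^2 and AVC = VC/q = 100 - 18q + q^2.
AVC is minimized where dAVC/dq = -18 + 2q = 0, at q = 9; min AVC = 100 - 18·9 + 9^2 = €19.
P = €184 exceeds min AVC = €19, so the firm stays open.
Solving P = MC: -84 - 36q + 3q^2 = 0 ⇒ q = -2 or 14. On the upward-sloping branch, q* = 14.
Check: AVC at q = 14 is €44 ≤ P, so revenue covers variable cost.
Profit = P·q − TC = 184·14 − 1011 = €1565.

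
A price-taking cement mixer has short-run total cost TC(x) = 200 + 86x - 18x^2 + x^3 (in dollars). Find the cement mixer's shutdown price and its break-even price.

Shutdown price = $5; break-even price = $26

AVC = 86 - 18x + x^2; minimized at x = 9, giving min AVC = $5. That is the shutdown price.
ATC = 200/x + 86 - 18x + x^2. Setting dATC/dx = −200/x^2 − 18 + 2x = 0 gives x = 10 (since 2·10^3 − 18·10^2 = 200).
min ATC = 200/10 + 86 − 18·10 + 10^2 = $26. That is the break-even price.
For $5 ≤ P < $26 the firm produces at a loss; below $5 it shuts down.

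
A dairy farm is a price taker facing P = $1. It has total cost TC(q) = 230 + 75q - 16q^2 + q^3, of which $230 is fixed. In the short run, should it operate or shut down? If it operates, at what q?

Shut down

Strip out fixed cost: VC = 75q - 16q^2 + q^3. Then AVC = 75 - 16q + q^2 and MC = 75 - 32q + 3q^2.
AVC is minimized where dAVC/dq = -16 + 2q = 0, at q = 8; min AVC = 75 - 16·8 + 8^2 = $11.
Since P = $1 < min AVC = $11, price fails to cover variable cost at any output.
Shutting down limits the loss to fixed cost, $230.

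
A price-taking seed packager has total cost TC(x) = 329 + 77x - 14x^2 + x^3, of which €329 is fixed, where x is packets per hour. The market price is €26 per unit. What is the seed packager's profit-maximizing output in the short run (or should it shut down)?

Shut down

Variable cost is VC = 77x - 14x^2 + x^3, so AVC = VC/x = 77 - 14x + x^2 and MC = dTC/dx = 77 - 28x + 3x^2.
AVC hits its minimum where MC = AVC, at x = 7, giving min AVC = 77 - 14·7 + 7^2 = €28.
Since P = €26 < min AVC = €28, price fails to cover variable cost at any output.
Best response: produce nothing and absorb the €329 fixed cost.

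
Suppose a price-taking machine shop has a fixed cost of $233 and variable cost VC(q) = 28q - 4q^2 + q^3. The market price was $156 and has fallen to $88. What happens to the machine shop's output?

AVC = 28 - 4q + q^2, minimized at q = 2 where min AVC = $24. MC = 28 - 8q + 3q^2.
With P = $156 above the shutdown price, P = MC gives q = 8.
At P = $88 ≥ min AVC, set P = MC: q = 6. The firm stays open but cuts output.

Output falls from 8 to 6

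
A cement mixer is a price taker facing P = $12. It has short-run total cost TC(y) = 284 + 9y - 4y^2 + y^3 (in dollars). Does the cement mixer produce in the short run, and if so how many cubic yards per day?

From TC, MC = TC'(y) = 9 - 8y + 3y^2 and AVC = VC/y = 9 - 4y + y^2.
AVC hits its minimum where MC = AVC, at y = 2, giving min AVC = 9 - 4·2 + 2^2 = $5.
Since P = $12 ≥ min AVC = $5, price covers variable cost and the firm should produce.
P = MC gives -3 - 8y + 3y^2 = 0, with roots -1/3 and 3. Take the larger (rising MC): y* = 3.
Check: AVC at y = 3 is $6 ≤ P, so revenue covers variable cost.
Profit = P·y − TC = 12·3 − 302 = -$266, a loss, but smaller than the $284 fixed cost the firm would lose by shutting down.

Produce at y = 3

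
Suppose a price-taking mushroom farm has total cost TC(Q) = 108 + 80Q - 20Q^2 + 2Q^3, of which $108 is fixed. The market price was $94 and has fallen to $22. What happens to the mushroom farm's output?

MC = 80 - 40Q + 6Q^2; the shutdown threshold is min AVC = $30 (at Q = 5).
With P = $94 above the shutdown price, P = MC gives Q = 7.
At P = $22 < min AVC = $30, price no longer covers variable cost at any output, so the firm shuts down: Q = 0.

Output falls from 7 to 0 (the firm shuts down)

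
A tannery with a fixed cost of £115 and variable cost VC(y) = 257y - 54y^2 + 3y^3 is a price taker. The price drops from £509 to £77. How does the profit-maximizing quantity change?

Output falls from 14 to 10

AVC = 257 - 54y + 3y^2, minimized at y = 9 where min AVC = £14. MC = 257 - 108y + 9y^2.
With P = £509 above the shutdown price, P = MC gives y = 14.
At P = £77 ≥ min AVC, set P = MC: y = 10. The firm stays open but cuts output.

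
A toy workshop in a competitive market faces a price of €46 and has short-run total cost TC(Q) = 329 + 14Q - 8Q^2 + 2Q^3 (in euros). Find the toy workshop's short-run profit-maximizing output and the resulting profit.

AVC = 14 - 8Q + 2Q^2 has its minimum €6 at Q = 2; price €46 clears that bar, so the firm operates.
MC = 14 - 16Q + 6Q^2. Setting P = MC and taking the root on the rising branch gives Q* = 4.
TR = 46·4 = 184. TC = 329 + 56 = 385. Profit = 184 − 385 = -€201.
That loss of €201 beats the €329 the firm would lose by shutting down; producing recovers €128 of fixed cost.

Profit = -€201 at Q = 4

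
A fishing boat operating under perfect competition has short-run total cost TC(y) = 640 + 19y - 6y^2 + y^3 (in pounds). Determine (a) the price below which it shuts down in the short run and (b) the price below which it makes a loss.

Shutdown price = min AVC. AVC = 19 - 6y + y^2, with vertex at y = 3 and minimum £10.
ATC = 640/y + 19 - 6y + y^2. Setting dATC/dy = −640/y^2 − 6 + 2y = 0 gives y = 8 (since 2·8^3 − 6·8^2 = 640).
min ATC = 640/8 + 19 − 6·8 + 8^2 = £115. That is the break-even price.
Between these two prices the firm operates at a loss; above £115 it earns a profit.

Shutdown price = £10; break-even price = £115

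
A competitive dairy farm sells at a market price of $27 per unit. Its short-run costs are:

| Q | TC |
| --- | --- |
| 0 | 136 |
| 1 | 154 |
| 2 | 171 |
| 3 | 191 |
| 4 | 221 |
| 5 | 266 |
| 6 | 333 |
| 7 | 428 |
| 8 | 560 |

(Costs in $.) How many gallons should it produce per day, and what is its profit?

Q = 3; profit = -$110

Compute π = P·Q − TC at each output: Q=0: -136; Q=1: -127; Q=2: -117; Q=3: -110; Q=4: -113; Q=5: -131; Q=6: -171; Q=7: -239; Q=8: -344.
Profit is maximized at Q = 3. AVC there is 55/3 = $18.33 ≤ P, so producing beats shutting down (which would give -$136).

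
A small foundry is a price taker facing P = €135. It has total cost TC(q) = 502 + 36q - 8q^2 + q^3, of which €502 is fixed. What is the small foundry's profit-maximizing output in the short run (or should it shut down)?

Produce at q = 9

Variable cost is VC = 36q - 8q^2 + q^3, so AVC = VC/q = 36 - 8q + q^2 and MC = dTC/dq = 36 - 16q + 3q^2.
The AVC parabola has its vertex at q = 8/2 = 4, where AVC = 36 - 8·4 + 4^2 = €20.
Because €135 ≥ €20, revenue can cover variable cost; the firm operates.
Solving P = MC: -99 - 16q + 3q^2 = 0 ⇒ q = -11/3 or 9. On the upward-sloping branch, q* = 9.
Check: AVC at q = 9 is €45 ≤ P, so revenue covers variable cost.
Profit = P·q − TC = 135·9 − 907 = €308.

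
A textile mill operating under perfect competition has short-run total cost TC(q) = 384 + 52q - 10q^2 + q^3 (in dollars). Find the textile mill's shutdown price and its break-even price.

Shutdown price = $27; break-even price = $84

Shutdown price = min AVC. AVC = 52 - 10q + q^2, with vertex at q = 5 and minimum $27.
ATC = 384/q + 52 - 10q + q^2. Setting dATC/dq = −384/q^2 − 10 + 2q = 0 gives q = 8 (since 2·8^3 − 10·8^2 = 384).
min ATC = 384/8 + 52 − 10·8 + 8^2 = $84. That is the break-even price.
For $27 ≤ P < $84 the firm produces at a loss; below $27 it shuts down.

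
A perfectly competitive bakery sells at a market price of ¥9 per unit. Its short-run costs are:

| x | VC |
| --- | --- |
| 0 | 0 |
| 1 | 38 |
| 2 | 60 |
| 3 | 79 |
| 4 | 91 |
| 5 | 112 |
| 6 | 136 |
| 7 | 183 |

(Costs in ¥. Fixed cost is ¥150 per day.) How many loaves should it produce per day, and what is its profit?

x = 0 (shut down); profit = -¥150

Profit at each row (π = 9x − TC): x=0: -150; x=1: -179; x=2: -192; x=3: -202; x=4: -205; x=5: -217; x=6: -232; x=7: -270.
Profit is highest at x = 0. Equivalently, the lowest AVC in the table is 112/5 ≈ ¥22.40 at x = 5, and P = ¥9 falls below it — price never covers variable cost, so the firm shuts down and loses only its fixed cost.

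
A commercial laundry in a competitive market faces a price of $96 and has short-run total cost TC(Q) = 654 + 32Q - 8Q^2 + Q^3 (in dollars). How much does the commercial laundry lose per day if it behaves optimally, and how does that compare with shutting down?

AVC = 32 - 8Q + Q^2 has its minimum $16 at Q = 4; price $96 clears that bar, so the firm operates.
With MC = 32 - 16Q + 3Q^2, P = MC on the upward-sloping part at Q* = 8.
TR = 96·8 = 768. TC = 654 + 256 = 910. Profit = 768 − 910 = -$142.
That loss of $142 beats the $654 the firm would lose by shutting down; producing recovers $512 of fixed cost.

Profit = -$142 at Q = 8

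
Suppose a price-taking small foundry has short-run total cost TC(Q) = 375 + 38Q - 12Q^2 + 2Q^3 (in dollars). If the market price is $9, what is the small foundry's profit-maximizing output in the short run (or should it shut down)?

Shut down

Variable cost is VC = 38Q - 12Q^2 + 2Q^3, so AVC = VC/Q = 38 - 12Q + 2Q^2 and MC = dTC/dQ = 38 - 24Q + 6Q^2.
The AVC parabola has its vertex at Q = 12/4 = 3, where AVC = 38 - 12·3 + 2·3^2 = $20.
P = $9 lies below min AVC = $20; no output level covers variable cost.
Shutting down limits the loss to fixed cost, $375.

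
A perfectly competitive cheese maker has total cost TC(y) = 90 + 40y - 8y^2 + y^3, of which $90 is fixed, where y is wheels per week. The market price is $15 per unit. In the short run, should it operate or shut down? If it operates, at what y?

Shut down

Variable cost is VC = 40y - 8y^2 + y^3, so AVC = VC/y = 40 - 8y + y^2 and MC = dTC/dy = 40 - 16y + 3y^2.
AVC is minimized where dAVC/dy = -8 + 2y = 0, at y = 4; min AVC = 40 - 8·4 + 4^2 = $24.
With P < min AVC ($15 < $24), every unit sold adds to the loss.
Shutting down limits the loss to fixed cost, $90.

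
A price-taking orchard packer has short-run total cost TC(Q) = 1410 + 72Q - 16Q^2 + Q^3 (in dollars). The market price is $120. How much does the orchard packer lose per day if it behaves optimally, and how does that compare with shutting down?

Profit = -$258 at Q = 12

AVC = 72 - 16Q + Q^2 has its minimum $8 at Q = 8; price $120 clears that bar, so the firm operates.
MC = 72 - 32Q + 3Q^2. Setting P = MC and taking the root on the rising branch gives Q* = 12.
TR = 120·12 = 1440. TC = 1410 + 288 = 1698. Profit = 1440 − 1698 = -$258.
Shutting down would mean losing the fixed cost of $1410, so operating at a loss of $258 is better by $1152.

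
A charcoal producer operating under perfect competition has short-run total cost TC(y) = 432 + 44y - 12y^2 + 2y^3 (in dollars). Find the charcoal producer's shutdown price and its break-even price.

Shutdown price = $26; break-even price = $116

Shutdown price = min AVC. AVC = 44 - 12y + 2y^2, with vertex at y = 3 and minimum $26.
ATC = 432/y + 44 - 12y + 2y^2. Setting dATC/dy = −432/y^2 − 12 + 4y = 0 gives y = 6 (since 4·6^3 − 12·6^2 = 432).
min ATC = 432/6 + 44 − 12·6 + 2·6^2 = $116. That is the break-even price.
Between these two prices the firm operates at a loss; above $116 it earns a profit.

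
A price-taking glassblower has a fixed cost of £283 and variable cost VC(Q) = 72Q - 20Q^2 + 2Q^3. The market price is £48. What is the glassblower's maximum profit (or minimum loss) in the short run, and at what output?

Profit = -£139 at Q = 6

AVC = 72 - 20Q + 2Q^2; min AVC = £22 at Q = 5. Since P = £48 ≥ min AVC, the firm produces.
MC = 72 - 40Q + 6Q^2. Setting P = MC and taking the root on the rising branch gives Q* = 6.
TR = 48·6 = 288. TC = 283 + 144 = 427. Profit = 288 − 427 = -£139.
That loss of £139 beats the £283 the firm would lose by shutting down; producing recovers £144 of fixed cost.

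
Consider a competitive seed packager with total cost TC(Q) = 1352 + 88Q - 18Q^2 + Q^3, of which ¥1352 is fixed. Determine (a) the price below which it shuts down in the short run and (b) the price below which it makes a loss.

Shutdown price = min AVC. AVC = 88 - 18Q + Q^2, with vertex at Q = 9 and minimum ¥7.
ATC = 1352/Q + 88 - 18Q + Q^2. Setting dATC/dQ = −1352/Q^2 − 18 + 2Q = 0 gives Q = 13 (since 2·13^3 − 18·13^2 = 1352).
min ATC = 1352/13 + 88 − 18·13 + 13^2 = ¥127. That is the break-even price.
For ¥7 ≤ P < ¥127 the firm produces at a loss; below ¥7 it shuts down.

Shutdown price = ¥7; break-even price = ¥127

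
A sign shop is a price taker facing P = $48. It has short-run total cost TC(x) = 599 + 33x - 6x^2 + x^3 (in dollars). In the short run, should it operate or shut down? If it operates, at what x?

From TC, MC = TC'(x) = 33 - 12x + 3x^2 and AVC = VC/x = 33 - 6x + x^2.
AVC is minimized where dAVC/dx = -6 + 2x = 0, at x = 3; min AVC = 33 - 6·3 + 3^2 = $24.
Since P = $48 ≥ min AVC = $24, price covers variable cost and the firm should produce.
P = MC gives -15 - 12x + 3x^2 = 0, with roots -1 and 5. Take the larger (rising MC): x* = 5.
Check: AVC at x = 5 is $28 ≤ P, so revenue covers variable cost.
Profit = P·x − TC = 48·5 − 739 = -$499, a loss, but smaller than the $599 fixed cost the firm would lose by shutting down.

Produce at x = 5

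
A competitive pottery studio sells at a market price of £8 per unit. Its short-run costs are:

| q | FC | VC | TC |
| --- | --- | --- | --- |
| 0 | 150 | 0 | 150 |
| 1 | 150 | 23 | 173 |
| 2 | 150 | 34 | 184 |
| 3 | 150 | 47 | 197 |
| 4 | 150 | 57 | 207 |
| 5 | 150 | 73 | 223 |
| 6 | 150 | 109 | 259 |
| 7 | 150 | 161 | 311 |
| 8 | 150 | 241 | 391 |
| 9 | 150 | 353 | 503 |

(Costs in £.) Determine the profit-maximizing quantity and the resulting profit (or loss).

Profit at each row (π = 8q − TC): q=0: -150; q=1: -165; q=2: -168; q=3: -173; q=4: -175; q=5: -183; q=6: -211; q=7: -255; q=8: -327; q=9: -431.
Profit is highest at q = 0. Equivalently, the lowest AVC in the table is 57/4 ≈ £14.25 at q = 4, and P = £8 falls below it — price never covers variable cost, so the firm shuts down and loses only its fixed cost.

q = 0 (shut down); profit = -£150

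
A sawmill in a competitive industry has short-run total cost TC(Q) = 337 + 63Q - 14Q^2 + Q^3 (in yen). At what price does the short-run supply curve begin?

¥14 per unit

Short-run supply begins at min AVC. From VC = 63Q - 14Q^2 + Q^3, AVC = 63 - 14Q + Q^2.
dAVC/dQ = -14 + 2Q = 0 gives Q = 7. min AVC = 63 - 14·7 + 7^2 = 14.
The firm shuts down for any P below ¥14.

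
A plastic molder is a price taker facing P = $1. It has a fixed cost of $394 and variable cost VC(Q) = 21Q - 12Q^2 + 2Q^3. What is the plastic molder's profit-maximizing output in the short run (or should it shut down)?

Shut down

Variable cost is VC = 21Q - 12Q^2 + 2Q^3, so AVC = VC/Q = 21 - 12Q + 2Q^2 and MC = dTC/dQ = 21 - 24Q + 6Q^2.
AVC is minimized where dAVC/dQ = -12 + 4Q = 0, at Q = 3; min AVC = 21 - 12·3 + 2·3^2 = $3.
With P < min AVC ($1 < $3), every unit sold adds to the loss.
The firm minimizes its loss by shutting down and losing only its fixed cost of $394.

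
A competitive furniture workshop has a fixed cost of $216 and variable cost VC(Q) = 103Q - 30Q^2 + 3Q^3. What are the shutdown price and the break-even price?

Shutdown price = $28; break-even price = $67

AVC = 103 - 30Q + 3Q^2; minimized at Q = 5, giving min AVC = $28. That is the shutdown price.
ATC = 216/Q + 103 - 30Q + 3Q^2. Setting dATC/dQ = −216/Q^2 − 30 + 6Q = 0 gives Q = 6 (since 6·6^3 − 30·6^2 = 216).
min ATC = 216/6 + 103 − 30·6 + 3·6^2 = $67. That is the break-even price.
Between these two prices the firm operates at a loss; above $67 it earns a profit.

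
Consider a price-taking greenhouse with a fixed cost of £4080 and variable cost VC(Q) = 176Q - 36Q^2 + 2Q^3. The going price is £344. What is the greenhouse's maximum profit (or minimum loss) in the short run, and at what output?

Profit = -£160 at Q = 14

AVC = 176 - 36Q + 2Q^2; min AVC = £14 at Q = 9. Since P = £344 ≥ min AVC, the firm produces.
MC = 176 - 72Q + 6Q^2. Setting P = MC and taking the root on the rising branch gives Q* = 14.
TR = 344·14 = 4816. TC = 4080 + 896 = 4976. Profit = 4816 − 4976 = -£160.
Shutting down would mean losing the fixed cost of £4080, so operating at a loss of £160 is better by £3920.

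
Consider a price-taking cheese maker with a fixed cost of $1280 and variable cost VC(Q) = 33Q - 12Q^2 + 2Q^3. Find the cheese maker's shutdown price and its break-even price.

Shutdown price = min AVC. AVC = 33 - 12Q + 2Q^2, with vertex at Q = 3 and minimum $15.
ATC = 1280/Q + 33 - 12Q + 2Q^2. Setting dATC/dQ = −1280/Q^2 − 12 + 4Q = 0 gives Q = 8 (since 4·8^3 − 12·8^2 = 1280).
min ATC = 1280/8 + 33 − 12·8 + 2·8^2 = $225. That is the break-even price.
Between these two prices the firm operates at a loss; above $225 it earns a profit.

Shutdown price = $15; break-even price = $225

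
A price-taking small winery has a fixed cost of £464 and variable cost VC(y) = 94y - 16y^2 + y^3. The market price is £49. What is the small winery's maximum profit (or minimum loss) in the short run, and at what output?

Profit = -£302 at y = 9

AVC = 94 - 16y + y^2 has its minimum £30 at y = 8; price £49 clears that bar, so the firm operates.
MC = 94 - 32y + 3y^2. Setting P = MC and taking the root on the rising branch gives y* = 9.
TR = 49·9 = 441. TC = 464 + 279 = 743. Profit = 441 − 743 = -£302.
By producing, the firm covers all variable cost plus £162 of fixed cost; shutting down would lose the full £464.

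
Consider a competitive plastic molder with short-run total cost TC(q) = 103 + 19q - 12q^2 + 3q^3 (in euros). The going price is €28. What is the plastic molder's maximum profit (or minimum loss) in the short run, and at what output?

AVC = 19 - 12q + 3q^2 has its minimum €7 at q = 2; price €28 clears that bar, so the firm operates.
MC = 19 - 24q + 9q^2. Setting P = MC and taking the root on the rising branch gives q* = 3.
TR = 28·3 = 84. TC = 103 + 30 = 133. Profit = 84 − 133 = -€49.
By producing, the firm covers all variable cost plus €54 of fixed cost; shutting down would lose the full €103.

Profit = -€49 at q = 3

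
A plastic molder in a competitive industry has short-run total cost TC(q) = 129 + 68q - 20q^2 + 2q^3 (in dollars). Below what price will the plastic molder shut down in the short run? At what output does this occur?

The firm shuts down when price falls below the minimum of average variable cost. AVC = VC/q = 68 - 20q + 2q^2.
dAVC/dq = -20 + 4q = 0 gives q = 5. min AVC = 68 - 20·5 + 2·5^2 = 18.
The firm shuts down for any P below $18.

$18 per unit, at q = 5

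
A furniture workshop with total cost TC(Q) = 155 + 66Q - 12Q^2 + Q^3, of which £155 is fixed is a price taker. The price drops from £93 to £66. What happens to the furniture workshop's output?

Output falls from 9 to 8

MC = 66 - 24Q + 3Q^2; the shutdown threshold is min AVC = £30 (at Q = 6).
With P = £93 above the shutdown price, P = MC gives Q = 9.
At P = £66 ≥ min AVC, set P = MC: Q = 8. The firm stays open but cuts output.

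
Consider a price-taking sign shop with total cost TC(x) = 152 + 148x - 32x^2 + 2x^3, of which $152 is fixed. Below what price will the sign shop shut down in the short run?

$20 per unit

The shutdown price is the minimum of AVC. VC = 148x - 32x^2 + 2x^3, so AVC = 148 - 32x + 2x^2.
dAVC/dx = -32 + 4x = 0 gives x = 8. min AVC = 148 - 32·8 + 2·8^2 = 20.
The firm shuts down for any P below $20.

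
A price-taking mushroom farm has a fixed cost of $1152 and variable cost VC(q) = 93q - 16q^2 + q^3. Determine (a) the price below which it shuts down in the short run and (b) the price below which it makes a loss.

Shutdown price = $29; break-even price = $141

Shutdown price = min AVC. AVC = 93 - 16q + q^2, with vertex at q = 8 and minimum $29.
ATC = 1152/q + 93 - 16q + q^2. Setting dATC/dq = −1152/q^2 − 16 + 2q = 0 gives q = 12 (since 2·12^3 − 16·12^2 = 1152).
min ATC = 1152/12 + 93 − 16·12 + 12^2 = $141. That is the break-even price.
Between these two prices the firm operates at a loss; above $141 it earns a profit.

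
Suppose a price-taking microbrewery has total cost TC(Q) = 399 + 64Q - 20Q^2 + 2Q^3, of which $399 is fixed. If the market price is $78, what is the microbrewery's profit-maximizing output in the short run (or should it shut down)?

Variable cost is VC = 64Q - 20Q^2 + 2Q^3, so AVC = VC/Q = 64 - 20Q + 2Q^2 and MC = dTC/dQ = 64 - 40Q + 6Q^2.
AVC is minimized where dAVC/dQ = -20 + 4Q = 0, at Q = 5; min AVC = 64 - 20·5 + 2·5^2 = $14.
P = $78 exceeds min AVC = $14, so the firm stays open.
Solving P = MC: -14 - 40Q + 6Q^2 = 0 ⇒ Q = -1/3 or 7. On the upward-sloping branch, Q* = 7.
Check: AVC at Q = 7 is $22 ≤ P, so revenue covers variable cost.
Profit = P·Q − TC = 78·7 − 553 = -$7, a loss, but smaller than the $399 fixed cost the firm would lose by shutting down.

Produce at Q = 7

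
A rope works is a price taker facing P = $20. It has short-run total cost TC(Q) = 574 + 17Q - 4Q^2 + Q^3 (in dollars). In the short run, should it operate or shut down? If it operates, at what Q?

Strip out fixed cost: VC = 17Q - 4Q^2 + Q^3. Then AVC = 17 - 4Q + Q^2 and MC = 17 - 8Q + 3Q^2.
The AVC parabola has its vertex at Q = 4/2 = 2, where AVC = 17 - 4·2 + 2^2 = $13.
P = $20 exceeds min AVC = $13, so the firm stays open.
Solving P = MC: -3 - 8Q + 3Q^2 = 0 ⇒ Q = -1/3 or 3. On the upward-sloping branch, Q* = 3.
Check: AVC at Q = 3 is $14 ≤ P, so revenue covers variable cost.
Profit = P·Q − TC = 20·3 − 616 = -$556, a loss, but smaller than the $574 fixed cost the firm would lose by shutting down.

Produce at Q = 3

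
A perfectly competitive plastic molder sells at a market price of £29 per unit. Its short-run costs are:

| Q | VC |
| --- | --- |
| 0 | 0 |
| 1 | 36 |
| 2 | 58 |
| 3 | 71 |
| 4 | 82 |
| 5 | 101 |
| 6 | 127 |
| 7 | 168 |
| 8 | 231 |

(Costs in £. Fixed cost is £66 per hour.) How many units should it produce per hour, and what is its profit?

Compute π = P·Q − TC at each output: Q=0: -66; Q=1: -73; Q=2: -66; Q=3: -50; Q=4: -32; Q=5: -22; Q=6: -19; Q=7: -31; Q=8: -65.
Profit is maximized at Q = 6. AVC there is 127/6 = £21.17 ≤ P, so producing beats shutting down (which would give -£66).

Q = 6; profit = -£19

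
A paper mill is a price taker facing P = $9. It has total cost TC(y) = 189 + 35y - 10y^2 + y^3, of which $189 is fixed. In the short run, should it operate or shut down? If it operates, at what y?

Shut down

From TC, MC = TC'(y) = 35 - 20y + 3y^2 and AVC = VC/y = 35 - 10y + y^2.
AVC hits its minimum where MC = AVC, at y = 5, giving min AVC = 35 - 10·5 + 5^2 = $10.
With P < min AVC ($9 < $10), every unit sold adds to the loss.
Best response: produce nothing and absorb the $189 fixed cost.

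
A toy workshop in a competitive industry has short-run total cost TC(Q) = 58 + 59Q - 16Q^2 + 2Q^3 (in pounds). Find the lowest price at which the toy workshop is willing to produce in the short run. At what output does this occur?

The firm shuts down when price falls below the minimum of average variable cost. AVC = VC/Q = 59 - 16Q + 2Q^2.
At the minimum of AVC, MC = AVC. MC = 59 - 32Q + 6Q^2; setting MC = AVC gives 4Q^2 - 16Q = 0, so Q = 4. min AVC = 27.
So the shutdown price is £27.

£27 per unit, at Q = 4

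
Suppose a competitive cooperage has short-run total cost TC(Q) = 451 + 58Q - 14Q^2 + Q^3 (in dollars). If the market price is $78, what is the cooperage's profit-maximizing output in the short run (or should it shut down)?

Produce at Q = 10

Strip out fixed cost: VC = 58Q - 14Q^2 + Q^3. Then AVC = 58 - 14Q + Q^2 and MC = 58 - 28Q + 3Q^2.
The AVC parabola has its vertex at Q = 14/2 = 7, where AVC = 58 - 14·7 + 7^2 = $9.
P = $78 exceeds min AVC = $9, so the firm stays open.
Solving P = MC: -20 - 28Q + 3Q^2 = 0 ⇒ Q = -2/3 or 10. On the upward-sloping branch, Q* = 10.
Check: AVC at Q = 10 is $18 ≤ P, so revenue covers variable cost.
Profit = P·Q − TC = 78·10 − 631 = $149.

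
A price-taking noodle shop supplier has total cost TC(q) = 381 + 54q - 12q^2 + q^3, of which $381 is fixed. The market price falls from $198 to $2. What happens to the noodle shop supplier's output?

Output falls from 12 to 0 (the firm shuts down)

MC = 54 - 24q + 3q^2; the shutdown threshold is min AVC = $18 (at q = 6).
At P = $198 ≥ min AVC, set P = MC on the rising branch: q = 12.
At P = $2 < min AVC = $18, price no longer covers variable cost at any output, so the firm shuts down: q = 0.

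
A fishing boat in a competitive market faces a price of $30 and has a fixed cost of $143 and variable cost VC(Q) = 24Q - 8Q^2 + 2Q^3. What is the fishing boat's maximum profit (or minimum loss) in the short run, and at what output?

Profit = -$107 at Q = 3

AVC = 24 - 8Q + 2Q^2; min AVC = $16 at Q = 2. Since P = $30 ≥ min AVC, the firm produces.
With MC = 24 - 16Q + 6Q^2, P = MC on the upward-sloping part at Q* = 3.
TR = 30·3 = 90. TC = 143 + 54 = 197. Profit = 90 − 197 = -$107.
Shutting down would mean losing the fixed cost of $143, so operating at a loss of $107 is better by $36.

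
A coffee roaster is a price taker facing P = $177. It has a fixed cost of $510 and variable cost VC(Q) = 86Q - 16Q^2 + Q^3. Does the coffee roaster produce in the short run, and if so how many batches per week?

Produce at Q = 13

From TC, MC = TC'(Q) = 86 - 32Q + 3Q^2 and AVC = VC/Q = 86 - 16Q + Q^2.
AVC hits its minimum where MC = AVC, at Q = 8, giving min AVC = 86 - 16·8 + 8^2 = $22.
Because $177 ≥ $22, revenue can cover variable cost; the firm operates.
Solving P = MC: -91 - 32Q + 3Q^2 = 0 ⇒ Q = -7/3 or 13. On the upward-sloping branch, Q* = 13.
Check: AVC at Q = 13 is $47 ≤ P, so revenue covers variable cost.
Profit = P·Q − TC = 177·13 − 1121 = $1180.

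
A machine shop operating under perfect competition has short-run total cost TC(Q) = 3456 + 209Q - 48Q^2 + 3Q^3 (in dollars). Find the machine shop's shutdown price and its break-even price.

Shutdown price = $17; break-even price = $353

Shutdown price = min AVC. AVC = 209 - 48Q + 3Q^2, with vertex at Q = 8 and minimum $17.
ATC = 3456/Q + 209 - 48Q + 3Q^2. Setting dATC/dQ = −3456/Q^2 − 48 + 6Q = 0 gives Q = 12 (since 6·12^3 − 48·12^2 = 3456).
min ATC = 3456/12 + 209 − 48·12 + 3·12^2 = $353. That is the break-even price.
Between these two prices the firm operates at a loss; above $353 it earns a profit.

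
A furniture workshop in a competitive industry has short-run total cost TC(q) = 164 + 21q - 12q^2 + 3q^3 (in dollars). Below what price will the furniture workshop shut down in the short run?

$9 per unit

Short-run supply begins at min AVC. From VC = 21q - 12q^2 + 3q^3, AVC = 21 - 12q + 3q^2.
At the minimum of AVC, MC = AVC. MC = 21 - 24q + 9q^2; setting MC = AVC gives 6q^2 - 12q = 0, so q = 2. min AVC = 9.
So the shutdown price is $9.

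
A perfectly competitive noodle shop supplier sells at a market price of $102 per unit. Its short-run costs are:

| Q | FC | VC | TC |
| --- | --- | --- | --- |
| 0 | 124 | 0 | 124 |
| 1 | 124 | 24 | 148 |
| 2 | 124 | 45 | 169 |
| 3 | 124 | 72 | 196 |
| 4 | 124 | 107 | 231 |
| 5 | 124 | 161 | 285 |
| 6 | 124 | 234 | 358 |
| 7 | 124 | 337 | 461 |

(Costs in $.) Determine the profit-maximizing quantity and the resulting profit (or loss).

Q = 6; profit = $254

Profit at each row (π = 102Q − TC): Q=0: -124; Q=1: -46; Q=2: 35; Q=3: 110; Q=4: 177; Q=5: 225; Q=6: 254; Q=7: 253.
Profit is maximized at Q = 6. AVC there is 234/6 = $39 ≤ P, so producing beats shutting down (which would give -$124).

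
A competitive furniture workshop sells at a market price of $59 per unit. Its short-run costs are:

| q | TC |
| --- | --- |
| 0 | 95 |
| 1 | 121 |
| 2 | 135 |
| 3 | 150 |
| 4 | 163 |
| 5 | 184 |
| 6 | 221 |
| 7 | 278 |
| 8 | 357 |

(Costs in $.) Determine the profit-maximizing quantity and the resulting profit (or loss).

Profit at each row (π = 59q − TC): q=0: -95; q=1: -62; q=2: -17; q=3: 27; q=4: 73; q=5: 111; q=6: 133; q=7: 135; q=8: 115.
Profit is maximized at q = 7. AVC there is 183/7 = $26.14 ≤ P, so producing beats shutting down (which would give -$95).

q = 7; profit = $135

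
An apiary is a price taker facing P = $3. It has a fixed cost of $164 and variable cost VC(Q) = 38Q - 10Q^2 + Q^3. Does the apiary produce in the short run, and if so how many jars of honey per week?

Variable cost is VC = 38Q - 10Q^2 + Q^3, so AVC = VC/Q = 38 - 10Q + Q^2 and MC = dTC/dQ = 38 - 20Q + 3Q^2.
The AVC parabola has its vertex at Q = 10/2 = 5, where AVC = 38 - 10·5 + 5^2 = $13.
With P < min AVC ($3 < $13), every unit sold adds to the loss.
Best response: produce nothing and absorb the $164 fixed cost.

Shut down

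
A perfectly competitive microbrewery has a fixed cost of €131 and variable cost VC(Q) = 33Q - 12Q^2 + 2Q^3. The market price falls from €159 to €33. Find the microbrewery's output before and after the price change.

Output falls from 7 to 4

AVC = 33 - 12Q + 2Q^2, minimized at Q = 3 where min AVC = €15. MC = 33 - 24Q + 6Q^2.
At P = €159 ≥ min AVC, set P = MC on the rising branch: Q = 7.
At P = €33 ≥ min AVC, set P = MC: Q = 4. The firm stays open but cuts output.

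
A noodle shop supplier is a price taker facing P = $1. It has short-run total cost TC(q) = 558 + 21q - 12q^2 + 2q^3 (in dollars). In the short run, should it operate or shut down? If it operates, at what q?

Shut down

Strip out fixed cost: VC = 21q - 12q^2 + 2q^3. Then AVC = 21 - 12q + 2q^2 and MC = 21 - 24q + 6q^2.
AVC is minimized where dAVC/dq = -12 + 4q = 0, at q = 3; min AVC = 21 - 12·3 + 2·3^2 = $3.
With P < min AVC ($1 < $3), every unit sold adds to the loss.
Best response: produce nothing and absorb the $558 fixed cost.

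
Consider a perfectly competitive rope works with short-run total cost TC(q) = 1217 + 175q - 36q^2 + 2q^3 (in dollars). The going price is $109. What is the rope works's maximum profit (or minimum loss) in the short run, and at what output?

AVC = 175 - 36q + 2q^2 has its minimum $13 at q = 9; price $109 clears that bar, so the firm operates.
MC = 175 - 72q + 6q^2. Setting P = MC and taking the root on the rising branch gives q* = 11.
TR = 109·11 = 1199. TC = 1217 + 231 = 1448. Profit = 1199 − 1448 = -$249.
That loss of $249 beats the $1217 the firm would lose by shutting down; producing recovers $968 of fixed cost.

Profit = -$249 at q = 11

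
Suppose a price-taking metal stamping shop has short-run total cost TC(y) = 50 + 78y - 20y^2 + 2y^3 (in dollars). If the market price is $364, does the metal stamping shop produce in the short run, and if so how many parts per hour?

Variable cost is VC = 78y - 20y^2 + 2y^3, so AVC = VC/y = 78 - 20y + 2y^2 and MC = dTC/dy = 78 - 40y + 6y^2.
AVC is minimized where dAVC/dy = -20 + 4y = 0, at y = 5; min AVC = 78 - 20·5 + 2·5^2 = $28.
Because $364 ≥ $28, revenue can cover variable cost; the firm operates.
Solving P = MC: -286 - 40y + 6y^2 = 0 ⇒ y = -13/3 or 11. On the upward-sloping branch, y* = 11.
Check: AVC at y = 11 is $100 ≤ P, so revenue covers variable cost.
Profit = P·y − TC = 364·11 − 1150 = $2854.

Produce at y = 11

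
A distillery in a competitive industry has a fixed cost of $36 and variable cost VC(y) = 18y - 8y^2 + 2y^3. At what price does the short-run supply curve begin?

The firm shuts down when price falls below the minimum of average variable cost. AVC = VC/y = 18 - 8y + 2y^2.
dAVC/dy = -8 + 4y = 0 gives y = 2. min AVC = 18 - 8·2 + 2·2^2 = 10.
So the shutdown price is $10.

$10 per unit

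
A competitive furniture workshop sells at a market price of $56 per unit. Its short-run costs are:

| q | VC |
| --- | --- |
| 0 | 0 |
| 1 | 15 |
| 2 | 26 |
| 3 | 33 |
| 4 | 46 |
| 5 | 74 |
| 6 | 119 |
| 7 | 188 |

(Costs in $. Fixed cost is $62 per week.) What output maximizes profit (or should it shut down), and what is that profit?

Tabulate TR − TC: q=0: -62; q=1: -21; q=2: 24; q=3: 73; q=4: 116; q=5: 144; q=6: 155; q=7: 142.
Profit is maximized at q = 6. AVC there is 119/6 = $19.83 ≤ P, so producing beats shutting down (which would give -$62).

q = 6; profit = $155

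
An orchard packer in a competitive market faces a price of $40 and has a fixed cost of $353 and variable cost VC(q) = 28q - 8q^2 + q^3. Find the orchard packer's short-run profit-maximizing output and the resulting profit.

AVC = 28 - 8q + q^2 has its minimum $12 at q = 4; price $40 clears that bar, so the firm operates.
MC = 28 - 16q + 3q^2. Setting P = MC and taking the root on the rising branch gives q* = 6.
TR = 40·6 = 240. TC = 353 + 96 = 449. Profit = 240 − 449 = -$209.
That loss of $209 beats the $353 the firm would lose by shutting down; producing recovers $144 of fixed cost.

Profit = -$209 at q = 6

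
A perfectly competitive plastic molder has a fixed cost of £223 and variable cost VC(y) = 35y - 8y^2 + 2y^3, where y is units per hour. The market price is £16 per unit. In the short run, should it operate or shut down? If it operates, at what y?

Shut down

Strip out fixed cost: VC = 35y - 8y^2 + 2y^3. Then AVC = 35 - 8y + 2y^2 and MC = 35 - 16y + 6y^2.
The AVC parabola has its vertex at y = 8/4 = 2, where AVC = 35 - 8·2 + 2·2^2 = £27.
P = £16 lies below min AVC = £27; no output level covers variable cost.
The firm minimizes its loss by shutting down and losing only its fixed cost of £223.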